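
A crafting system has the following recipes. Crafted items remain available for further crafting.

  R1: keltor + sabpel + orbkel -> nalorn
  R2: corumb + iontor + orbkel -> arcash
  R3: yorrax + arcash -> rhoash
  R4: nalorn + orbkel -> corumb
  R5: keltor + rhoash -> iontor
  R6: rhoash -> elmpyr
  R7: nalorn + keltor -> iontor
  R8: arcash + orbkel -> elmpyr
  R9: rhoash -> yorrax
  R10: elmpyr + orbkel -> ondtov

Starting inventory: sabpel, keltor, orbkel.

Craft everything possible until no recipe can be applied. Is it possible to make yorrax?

yorrax would need rhoash (R9), but rhoash is never obtained.

No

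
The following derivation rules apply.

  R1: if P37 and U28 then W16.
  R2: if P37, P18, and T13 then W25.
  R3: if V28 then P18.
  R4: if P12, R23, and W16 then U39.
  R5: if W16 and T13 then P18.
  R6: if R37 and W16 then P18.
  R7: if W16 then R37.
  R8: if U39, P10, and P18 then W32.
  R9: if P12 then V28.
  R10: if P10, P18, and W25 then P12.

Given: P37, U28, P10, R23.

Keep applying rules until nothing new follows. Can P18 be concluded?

From P37 and U28, R1 gives W16.
W16 holds, so R37 follows (R7).
R37 and W16 hold, so P18 follows (R6).

Yes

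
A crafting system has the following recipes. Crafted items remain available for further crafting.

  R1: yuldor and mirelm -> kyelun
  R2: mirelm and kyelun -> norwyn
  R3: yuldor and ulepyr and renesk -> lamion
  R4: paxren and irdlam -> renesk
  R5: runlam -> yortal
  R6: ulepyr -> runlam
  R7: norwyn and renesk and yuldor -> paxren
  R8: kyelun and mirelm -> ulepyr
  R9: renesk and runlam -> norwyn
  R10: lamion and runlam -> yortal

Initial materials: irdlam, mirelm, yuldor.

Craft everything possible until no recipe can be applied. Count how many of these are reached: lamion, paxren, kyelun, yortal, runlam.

3

yuldor and mirelm -> kyelun (R1).
Using R8, kyelun and mirelm make ulepyr.
Using R6, ulepyr makes runlam.
runlam -> yortal (R5).
lamion would need yuldor, ulepyr, and renesk (R3), but renesk is never obtained.
paxren would need norwyn, renesk, and yuldor (R7), but renesk is never obtained.
kyelun: reached.
yortal: reached.
runlam: reached.
Reached: kyelun, yortal, and runlam — 3 of the 5.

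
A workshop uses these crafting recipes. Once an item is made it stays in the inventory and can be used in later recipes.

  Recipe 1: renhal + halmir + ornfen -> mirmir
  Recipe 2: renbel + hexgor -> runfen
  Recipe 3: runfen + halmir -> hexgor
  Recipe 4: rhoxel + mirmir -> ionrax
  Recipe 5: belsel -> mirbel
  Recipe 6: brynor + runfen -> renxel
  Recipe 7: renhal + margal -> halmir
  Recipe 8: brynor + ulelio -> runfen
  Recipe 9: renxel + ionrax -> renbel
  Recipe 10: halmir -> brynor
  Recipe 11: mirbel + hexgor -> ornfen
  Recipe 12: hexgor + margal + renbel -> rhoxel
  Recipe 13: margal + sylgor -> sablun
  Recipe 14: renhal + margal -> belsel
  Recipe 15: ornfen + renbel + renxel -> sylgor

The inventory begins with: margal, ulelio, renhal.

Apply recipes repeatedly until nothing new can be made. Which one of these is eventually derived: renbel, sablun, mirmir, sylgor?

mirmir

renhal + margal -> belsel (Recipe 14).
renhal + margal -> halmir (Recipe 7).
halmir -> brynor (Recipe 10).
Using Recipe 5, belsel makes mirbel.
brynor + ulelio -> runfen (Recipe 8).
runfen + halmir -> hexgor (Recipe 3).
mirbel + hexgor -> ornfen (Recipe 11).
renhal + halmir + ornfen -> mirmir (Recipe 1).
sablun would need margal and sylgor (Recipe 13), but sylgor is never obtained. renbel would need renxel and ionrax (Recipe 9), but ionrax is never obtained. sylgor would need ornfen, renbel, and renxel (Recipe 15), but renbel is never obtained.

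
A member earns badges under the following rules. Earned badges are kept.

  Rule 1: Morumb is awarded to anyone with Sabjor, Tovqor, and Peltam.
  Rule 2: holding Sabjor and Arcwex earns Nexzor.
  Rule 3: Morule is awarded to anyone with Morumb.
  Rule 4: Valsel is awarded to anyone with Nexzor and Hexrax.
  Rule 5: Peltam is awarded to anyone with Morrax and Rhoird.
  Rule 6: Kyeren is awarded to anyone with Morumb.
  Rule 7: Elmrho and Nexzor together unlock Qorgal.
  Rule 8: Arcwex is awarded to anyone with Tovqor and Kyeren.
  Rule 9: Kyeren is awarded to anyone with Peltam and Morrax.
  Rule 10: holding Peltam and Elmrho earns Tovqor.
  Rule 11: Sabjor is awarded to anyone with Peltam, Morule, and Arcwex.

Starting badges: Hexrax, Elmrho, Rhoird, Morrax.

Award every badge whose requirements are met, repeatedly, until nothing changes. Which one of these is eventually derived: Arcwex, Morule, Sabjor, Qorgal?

With Morrax and Rhoird, Peltam is earned (Rule 5).
With Peltam and Elmrho, Tovqor is earned (Rule 10).
With Peltam and Morrax, Kyeren is earned (Rule 9).
With Tovqor and Kyeren, Arcwex is earned (Rule 8).
Morule would need Morumb (Rule 3), but Morumb is never earned. Sabjor would need Peltam, Morule, and Arcwex (Rule 11), but Morule is never earned. Qorgal would need Elmrho and Nexzor (Rule 7), but Nexzor is never earned.

Arcwex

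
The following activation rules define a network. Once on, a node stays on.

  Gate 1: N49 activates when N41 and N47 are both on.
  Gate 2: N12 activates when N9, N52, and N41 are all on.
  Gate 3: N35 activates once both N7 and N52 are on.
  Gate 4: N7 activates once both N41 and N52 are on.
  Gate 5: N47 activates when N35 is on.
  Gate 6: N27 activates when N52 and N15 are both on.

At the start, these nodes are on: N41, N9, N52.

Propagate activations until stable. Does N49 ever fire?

Yes

N41 and N52 are on, so N7 activates (Gate 4).
N7 and N52 are on, so N35 activates (Gate 3).
N35 is on, so N47 activates (Gate 5).
Gate 1: N41 and N47 on → N49 on.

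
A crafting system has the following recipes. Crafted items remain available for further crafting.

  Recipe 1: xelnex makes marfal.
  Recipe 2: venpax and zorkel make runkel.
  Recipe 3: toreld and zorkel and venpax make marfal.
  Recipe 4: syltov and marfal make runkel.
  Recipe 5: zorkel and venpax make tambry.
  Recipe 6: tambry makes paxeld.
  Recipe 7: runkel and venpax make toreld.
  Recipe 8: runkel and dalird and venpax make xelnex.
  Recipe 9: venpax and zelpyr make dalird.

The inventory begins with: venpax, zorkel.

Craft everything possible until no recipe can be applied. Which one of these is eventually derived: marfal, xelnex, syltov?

Using Recipe 2, venpax and zorkel make runkel.
Using Recipe 7, runkel and venpax make toreld.
Using Recipe 3, toreld, zorkel, and venpax make marfal.
xelnex would need runkel, dalird, and venpax (Recipe 8), but dalird is never obtained. No rule produces syltov, and it is not given.

marfal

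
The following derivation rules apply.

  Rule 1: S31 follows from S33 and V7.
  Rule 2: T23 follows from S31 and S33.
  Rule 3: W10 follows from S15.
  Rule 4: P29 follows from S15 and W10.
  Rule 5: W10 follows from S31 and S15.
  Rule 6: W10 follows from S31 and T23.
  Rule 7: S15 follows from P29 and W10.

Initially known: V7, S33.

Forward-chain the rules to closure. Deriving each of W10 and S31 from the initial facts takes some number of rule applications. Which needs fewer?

S31: S33 and V7 hold, so S31 follows (Rule 1). [1 rule application]
W10: From S33 and V7, Rule 1 gives S31. S31 and S33 hold, so T23 follows (Rule 2). S31 and T23 hold, so W10 follows (Rule 6). [3 rule applications]
S31 needs fewer.

S31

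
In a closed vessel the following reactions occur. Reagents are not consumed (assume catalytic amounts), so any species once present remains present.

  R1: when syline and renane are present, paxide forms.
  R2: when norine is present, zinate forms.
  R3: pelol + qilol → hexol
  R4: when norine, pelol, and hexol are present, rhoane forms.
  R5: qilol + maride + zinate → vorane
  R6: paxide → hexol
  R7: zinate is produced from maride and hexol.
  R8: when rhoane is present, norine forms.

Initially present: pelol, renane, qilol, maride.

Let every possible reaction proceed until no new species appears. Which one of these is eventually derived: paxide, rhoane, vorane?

pelol and qilol present → hexol forms (R3).
maride and hexol present → zinate forms (R7).
qilol, maride, and zinate present → vorane forms (R5).
paxide would need syline and renane (R1), but syline never forms. rhoane would need norine, pelol, and hexol (R4), but norine never forms.

vorane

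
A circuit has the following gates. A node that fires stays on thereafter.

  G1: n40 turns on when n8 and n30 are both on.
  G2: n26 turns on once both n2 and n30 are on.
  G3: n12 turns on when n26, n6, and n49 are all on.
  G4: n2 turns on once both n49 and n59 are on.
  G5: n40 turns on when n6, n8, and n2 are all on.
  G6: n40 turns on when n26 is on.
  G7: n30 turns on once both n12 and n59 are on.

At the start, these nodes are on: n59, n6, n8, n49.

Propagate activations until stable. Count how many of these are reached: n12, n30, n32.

0

n12 would need n26, n6, and n49 (G3), but n26 never turns on.
n30 would need n12 and n59 (G7), but n12 never turns on.
No rule produces n32, and it is not given.
None of the 3 are reached.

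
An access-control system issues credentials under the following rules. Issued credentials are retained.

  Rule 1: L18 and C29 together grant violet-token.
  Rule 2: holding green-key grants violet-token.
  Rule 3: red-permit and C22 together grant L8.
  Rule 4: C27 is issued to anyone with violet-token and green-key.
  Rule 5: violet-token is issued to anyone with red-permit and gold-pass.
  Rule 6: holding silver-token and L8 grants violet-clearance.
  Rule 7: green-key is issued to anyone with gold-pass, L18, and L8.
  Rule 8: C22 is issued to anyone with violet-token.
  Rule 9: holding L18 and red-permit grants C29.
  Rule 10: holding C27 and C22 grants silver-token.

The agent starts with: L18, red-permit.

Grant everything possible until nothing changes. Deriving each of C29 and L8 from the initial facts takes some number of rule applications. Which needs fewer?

C29: Holding L18 and red-permit grants C29 (Rule 9). [1 rule application]
L8: Holding L18 and red-permit grants C29 (Rule 9). Holding L18 and C29 grants violet-token (Rule 1). Holding violet-token grants C22 (Rule 8). Holding red-permit and C22 grants L8 (Rule 3). [4 rule applications]
C29 needs fewer.

C29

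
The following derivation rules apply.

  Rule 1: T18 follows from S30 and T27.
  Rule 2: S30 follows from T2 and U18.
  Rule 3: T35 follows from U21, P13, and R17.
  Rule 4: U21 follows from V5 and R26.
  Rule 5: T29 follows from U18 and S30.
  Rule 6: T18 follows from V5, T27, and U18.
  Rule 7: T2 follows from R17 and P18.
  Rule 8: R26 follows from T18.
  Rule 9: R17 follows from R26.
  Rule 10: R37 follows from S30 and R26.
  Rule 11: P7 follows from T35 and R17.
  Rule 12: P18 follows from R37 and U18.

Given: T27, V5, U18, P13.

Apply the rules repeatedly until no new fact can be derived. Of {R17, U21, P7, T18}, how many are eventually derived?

From V5, T27, and U18, Rule 6 gives T18.
From T18, Rule 8 gives R26.
R26 holds, so R17 follows (Rule 9).
V5 and R26 hold, so U21 follows (Rule 4).
U21, P13, and R17 hold, so T35 follows (Rule 3).
T35 and R17 hold, so P7 follows (Rule 11).
R17: reached.
U21: reached.
P7: reached.
T18: reached.
All 4 are reached.

4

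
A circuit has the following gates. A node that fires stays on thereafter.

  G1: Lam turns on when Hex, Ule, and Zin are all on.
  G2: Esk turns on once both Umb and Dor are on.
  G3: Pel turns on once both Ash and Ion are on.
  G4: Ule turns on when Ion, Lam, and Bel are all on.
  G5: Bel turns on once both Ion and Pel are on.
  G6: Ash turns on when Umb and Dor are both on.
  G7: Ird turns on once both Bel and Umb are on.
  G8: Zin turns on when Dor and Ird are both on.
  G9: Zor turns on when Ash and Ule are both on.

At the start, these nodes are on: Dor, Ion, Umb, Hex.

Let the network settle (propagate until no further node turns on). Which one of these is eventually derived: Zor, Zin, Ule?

Umb and Dor are on, so Ash turns on (G6).
G3: Ash and Ion on → Pel on.
Ion and Pel are on, so Bel turns on (G5).
G7: Bel and Umb on → Ird on.
Dor and Ird are on, so Zin turns on (G8).
Zor would need Ash and Ule (G9), but Ule never turns on. Ule would need Ion, Lam, and Bel (G4), but Lam never turns on.

Zin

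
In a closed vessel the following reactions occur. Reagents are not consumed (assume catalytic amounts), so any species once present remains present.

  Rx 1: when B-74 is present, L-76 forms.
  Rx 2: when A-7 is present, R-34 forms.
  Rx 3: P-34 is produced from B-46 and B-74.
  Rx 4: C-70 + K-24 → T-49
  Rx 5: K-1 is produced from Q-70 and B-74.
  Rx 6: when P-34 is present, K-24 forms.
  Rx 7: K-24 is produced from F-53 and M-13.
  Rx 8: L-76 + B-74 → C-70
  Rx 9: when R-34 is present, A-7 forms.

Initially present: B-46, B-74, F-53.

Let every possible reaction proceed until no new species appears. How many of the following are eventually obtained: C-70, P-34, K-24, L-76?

B-46 and B-74 present → P-34 forms (Rx 3).
B-74 present → L-76 forms (Rx 1).
P-34 present → K-24 forms (Rx 6).
L-76 and B-74 present → C-70 forms (Rx 8).
C-70: reached.
P-34: reached.
K-24: reached.
L-76: reached.
All 4 are reached.

4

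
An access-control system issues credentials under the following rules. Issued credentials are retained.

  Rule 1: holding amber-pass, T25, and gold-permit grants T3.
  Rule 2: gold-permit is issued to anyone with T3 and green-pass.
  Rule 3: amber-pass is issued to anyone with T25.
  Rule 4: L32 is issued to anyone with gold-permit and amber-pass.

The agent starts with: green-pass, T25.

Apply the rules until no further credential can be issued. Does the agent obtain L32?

No

L32 would need gold-permit and amber-pass (Rule 4), but gold-permit is never granted.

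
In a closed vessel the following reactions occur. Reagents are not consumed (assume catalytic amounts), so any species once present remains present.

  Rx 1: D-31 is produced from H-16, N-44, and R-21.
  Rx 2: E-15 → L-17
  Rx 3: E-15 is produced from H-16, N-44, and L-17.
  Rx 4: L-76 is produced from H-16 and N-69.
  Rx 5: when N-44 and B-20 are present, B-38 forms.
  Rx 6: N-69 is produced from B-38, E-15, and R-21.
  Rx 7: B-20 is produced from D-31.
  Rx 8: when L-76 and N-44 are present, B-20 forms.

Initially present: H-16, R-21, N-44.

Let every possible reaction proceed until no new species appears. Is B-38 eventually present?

H-16, N-44, and R-21 present → D-31 forms (Rx 1).
D-31 present → B-20 forms (Rx 7).
N-44 and B-20 present → B-38 forms (Rx 5).

Yes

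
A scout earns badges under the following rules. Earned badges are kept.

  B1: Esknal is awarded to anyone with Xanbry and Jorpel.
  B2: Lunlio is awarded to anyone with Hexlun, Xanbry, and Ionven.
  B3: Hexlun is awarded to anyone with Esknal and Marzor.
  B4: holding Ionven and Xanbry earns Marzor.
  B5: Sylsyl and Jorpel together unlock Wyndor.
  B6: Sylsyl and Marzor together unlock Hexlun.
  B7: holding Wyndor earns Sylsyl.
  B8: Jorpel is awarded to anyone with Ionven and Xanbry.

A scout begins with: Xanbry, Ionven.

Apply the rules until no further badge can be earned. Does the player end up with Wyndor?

No

Wyndor would need Sylsyl and Jorpel (B5), but Sylsyl is never earned.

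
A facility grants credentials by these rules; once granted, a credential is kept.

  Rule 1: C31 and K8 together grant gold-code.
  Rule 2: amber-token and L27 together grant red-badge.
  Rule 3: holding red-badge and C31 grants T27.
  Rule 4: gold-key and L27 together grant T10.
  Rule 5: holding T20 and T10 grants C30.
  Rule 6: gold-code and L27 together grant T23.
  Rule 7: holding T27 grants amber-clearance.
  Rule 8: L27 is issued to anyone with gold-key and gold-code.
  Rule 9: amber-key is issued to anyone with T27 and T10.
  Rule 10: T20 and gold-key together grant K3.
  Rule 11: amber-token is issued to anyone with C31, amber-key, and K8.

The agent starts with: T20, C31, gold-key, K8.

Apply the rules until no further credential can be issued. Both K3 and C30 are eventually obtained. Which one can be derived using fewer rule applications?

K3

K3: Holding T20 and gold-key grants K3 (Rule 10). [1 rule application]
C30: Holding C31 and K8 grants gold-code (Rule 1). Holding gold-key and gold-code grants L27 (Rule 8). Holding gold-key and L27 grants T10 (Rule 4). Holding T20 and T10 grants C30 (Rule 5). [4 rule applications]
K3 needs fewer.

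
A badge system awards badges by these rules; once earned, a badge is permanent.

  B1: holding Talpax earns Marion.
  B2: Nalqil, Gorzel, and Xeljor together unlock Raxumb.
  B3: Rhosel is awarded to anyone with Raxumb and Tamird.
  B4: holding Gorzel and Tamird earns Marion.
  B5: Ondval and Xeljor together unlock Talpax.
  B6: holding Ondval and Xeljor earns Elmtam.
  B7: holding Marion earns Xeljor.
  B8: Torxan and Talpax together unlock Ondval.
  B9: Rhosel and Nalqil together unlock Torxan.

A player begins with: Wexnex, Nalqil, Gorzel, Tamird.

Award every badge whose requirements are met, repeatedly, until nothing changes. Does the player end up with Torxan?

Yes

With Gorzel and Tamird, Marion is earned (B4).
With Marion, Xeljor is earned (B7).
With Nalqil, Gorzel, and Xeljor, Raxumb is earned (B2).
With Raxumb and Tamird, Rhosel is earned (B3).
With Rhosel and Nalqil, Torxan is earned (B9).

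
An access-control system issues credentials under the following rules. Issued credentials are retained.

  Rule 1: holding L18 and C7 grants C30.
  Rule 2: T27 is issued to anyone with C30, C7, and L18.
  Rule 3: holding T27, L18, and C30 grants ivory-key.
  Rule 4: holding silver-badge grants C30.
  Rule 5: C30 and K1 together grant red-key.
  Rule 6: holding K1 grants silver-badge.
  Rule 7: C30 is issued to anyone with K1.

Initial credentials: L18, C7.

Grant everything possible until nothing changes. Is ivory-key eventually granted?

Yes

Holding L18 and C7 grants C30 (Rule 1).
Holding C30, C7, and L18 grants T27 (Rule 2).
Holding T27, L18, and C30 grants ivory-key (Rule 3).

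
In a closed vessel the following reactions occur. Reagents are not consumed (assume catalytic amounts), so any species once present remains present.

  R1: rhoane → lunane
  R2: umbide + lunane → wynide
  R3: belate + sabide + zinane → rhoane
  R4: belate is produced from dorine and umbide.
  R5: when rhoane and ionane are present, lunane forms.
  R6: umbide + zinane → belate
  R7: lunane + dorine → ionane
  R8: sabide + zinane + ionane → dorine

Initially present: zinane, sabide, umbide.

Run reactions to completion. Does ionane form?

ionane would need lunane and dorine (R7), but dorine never forms.

No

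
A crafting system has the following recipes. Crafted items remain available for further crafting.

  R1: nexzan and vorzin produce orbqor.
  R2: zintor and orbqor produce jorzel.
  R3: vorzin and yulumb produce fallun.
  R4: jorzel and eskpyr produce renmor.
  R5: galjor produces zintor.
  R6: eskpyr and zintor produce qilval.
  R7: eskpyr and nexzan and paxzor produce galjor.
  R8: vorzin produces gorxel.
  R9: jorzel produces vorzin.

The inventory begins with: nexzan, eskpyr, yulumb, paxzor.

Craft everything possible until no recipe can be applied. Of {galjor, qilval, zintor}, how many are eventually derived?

3

Using R7, eskpyr, nexzan, and paxzor make galjor.
Using R5, galjor makes zintor.
eskpyr and zintor → qilval (R6).
galjor: reached.
qilval: reached.
zintor: reached.
All 3 are reached.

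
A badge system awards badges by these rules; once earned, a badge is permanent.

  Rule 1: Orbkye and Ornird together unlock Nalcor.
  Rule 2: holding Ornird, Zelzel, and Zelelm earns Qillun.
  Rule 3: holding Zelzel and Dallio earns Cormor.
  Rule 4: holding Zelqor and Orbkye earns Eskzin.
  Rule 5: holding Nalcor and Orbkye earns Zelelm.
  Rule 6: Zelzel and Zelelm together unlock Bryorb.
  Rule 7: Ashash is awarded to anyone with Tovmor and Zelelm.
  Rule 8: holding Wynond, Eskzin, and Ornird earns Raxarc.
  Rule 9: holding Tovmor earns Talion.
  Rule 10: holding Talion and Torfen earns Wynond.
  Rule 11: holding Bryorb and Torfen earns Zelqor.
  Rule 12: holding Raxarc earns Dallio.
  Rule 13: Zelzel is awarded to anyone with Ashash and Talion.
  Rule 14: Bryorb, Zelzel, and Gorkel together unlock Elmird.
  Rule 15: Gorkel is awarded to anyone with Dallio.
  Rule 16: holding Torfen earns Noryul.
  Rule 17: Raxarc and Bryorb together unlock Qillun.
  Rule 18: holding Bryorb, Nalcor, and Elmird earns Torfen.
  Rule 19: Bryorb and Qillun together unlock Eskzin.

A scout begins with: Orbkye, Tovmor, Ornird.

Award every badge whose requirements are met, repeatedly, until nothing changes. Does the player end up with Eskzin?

With Orbkye and Ornird, Nalcor is earned (Rule 1).
With Tovmor, Talion is earned (Rule 9).
With Nalcor and Orbkye, Zelelm is earned (Rule 5).
With Tovmor and Zelelm, Ashash is earned (Rule 7).
With Ashash and Talion, Zelzel is earned (Rule 13).
With Zelzel and Zelelm, Bryorb is earned (Rule 6).
With Ornird, Zelzel, and Zelelm, Qillun is earned (Rule 2).
With Bryorb and Qillun, Eskzin is earned (Rule 19).

Yes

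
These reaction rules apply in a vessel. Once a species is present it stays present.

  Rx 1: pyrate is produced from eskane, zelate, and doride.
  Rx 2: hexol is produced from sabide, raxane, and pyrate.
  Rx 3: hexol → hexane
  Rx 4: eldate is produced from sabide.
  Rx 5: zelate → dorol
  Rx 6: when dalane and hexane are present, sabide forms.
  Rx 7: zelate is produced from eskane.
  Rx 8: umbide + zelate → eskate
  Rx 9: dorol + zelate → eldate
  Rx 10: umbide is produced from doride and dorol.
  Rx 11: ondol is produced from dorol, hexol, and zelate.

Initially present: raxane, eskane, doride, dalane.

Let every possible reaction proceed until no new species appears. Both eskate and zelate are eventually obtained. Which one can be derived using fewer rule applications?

zelate: eskane present → zelate forms (Rx 7). [1 rule application]
eskate: eskane present → zelate forms (Rx 7). zelate present → dorol forms (Rx 5). doride and dorol present → umbide forms (Rx 10). umbide and zelate present → eskate forms (Rx 8). [4 rule applications]
zelate needs fewer.

zelate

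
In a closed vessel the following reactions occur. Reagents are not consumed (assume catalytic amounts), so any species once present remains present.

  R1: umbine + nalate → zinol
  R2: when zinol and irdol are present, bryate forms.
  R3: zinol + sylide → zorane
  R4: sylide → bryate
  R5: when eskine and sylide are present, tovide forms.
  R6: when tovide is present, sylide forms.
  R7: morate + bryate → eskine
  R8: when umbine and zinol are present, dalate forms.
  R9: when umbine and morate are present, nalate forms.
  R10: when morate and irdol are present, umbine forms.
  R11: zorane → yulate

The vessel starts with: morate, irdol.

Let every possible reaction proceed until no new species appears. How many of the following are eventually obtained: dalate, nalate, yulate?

morate and irdol present → umbine forms (R10).
umbine and morate present → nalate forms (R9).
umbine and nalate present → zinol forms (R1).
umbine and zinol present → dalate forms (R8).
dalate: reached.
nalate: reached.
yulate would need zorane (R11), but zorane never forms.
Reached: dalate and nalate — 2 of the 3.

2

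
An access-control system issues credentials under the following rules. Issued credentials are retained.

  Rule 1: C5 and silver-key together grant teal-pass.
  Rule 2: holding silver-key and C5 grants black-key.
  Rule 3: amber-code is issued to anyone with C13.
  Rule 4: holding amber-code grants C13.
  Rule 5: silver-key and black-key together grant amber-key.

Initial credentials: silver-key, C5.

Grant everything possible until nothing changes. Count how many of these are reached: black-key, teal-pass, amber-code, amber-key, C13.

3

Holding C5 and silver-key grants teal-pass (Rule 1).
Holding silver-key and C5 grants black-key (Rule 2).
Holding silver-key and black-key grants amber-key (Rule 5).
black-key: reached.
teal-pass: reached.
amber-code would need C13 (Rule 3), but C13 is never granted.
amber-key: reached.
C13 would need amber-code (Rule 4), but amber-code is never granted.
Reached: black-key, teal-pass, and amber-key — 3 of the 5.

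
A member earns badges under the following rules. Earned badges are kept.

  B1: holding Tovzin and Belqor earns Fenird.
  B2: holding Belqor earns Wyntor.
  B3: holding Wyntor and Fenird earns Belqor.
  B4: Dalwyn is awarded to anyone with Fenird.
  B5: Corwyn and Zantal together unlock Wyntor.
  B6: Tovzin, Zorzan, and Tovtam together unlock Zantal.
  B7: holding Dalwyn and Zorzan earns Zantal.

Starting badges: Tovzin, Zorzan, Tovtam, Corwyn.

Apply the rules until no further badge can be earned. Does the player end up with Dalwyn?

No

Dalwyn would need Fenird (B4), but Fenird is never earned.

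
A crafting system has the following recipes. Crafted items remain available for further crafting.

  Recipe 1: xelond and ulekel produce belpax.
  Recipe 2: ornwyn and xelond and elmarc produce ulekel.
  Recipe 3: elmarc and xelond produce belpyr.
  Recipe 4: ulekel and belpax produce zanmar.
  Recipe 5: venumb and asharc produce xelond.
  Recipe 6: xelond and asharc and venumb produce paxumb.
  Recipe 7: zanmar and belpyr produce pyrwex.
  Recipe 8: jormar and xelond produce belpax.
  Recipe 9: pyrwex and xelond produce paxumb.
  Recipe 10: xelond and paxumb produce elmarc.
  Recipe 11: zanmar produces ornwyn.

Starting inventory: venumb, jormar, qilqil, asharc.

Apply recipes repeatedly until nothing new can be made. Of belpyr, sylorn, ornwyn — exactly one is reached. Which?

belpyr

Using Recipe 5, venumb and asharc make xelond.
xelond and asharc and venumb → paxumb (Recipe 6).
Using Recipe 10, xelond and paxumb make elmarc.
elmarc and xelond → belpyr (Recipe 3).
ornwyn would need zanmar (Recipe 11), but zanmar is never obtained. No rule produces sylorn, and it is not given.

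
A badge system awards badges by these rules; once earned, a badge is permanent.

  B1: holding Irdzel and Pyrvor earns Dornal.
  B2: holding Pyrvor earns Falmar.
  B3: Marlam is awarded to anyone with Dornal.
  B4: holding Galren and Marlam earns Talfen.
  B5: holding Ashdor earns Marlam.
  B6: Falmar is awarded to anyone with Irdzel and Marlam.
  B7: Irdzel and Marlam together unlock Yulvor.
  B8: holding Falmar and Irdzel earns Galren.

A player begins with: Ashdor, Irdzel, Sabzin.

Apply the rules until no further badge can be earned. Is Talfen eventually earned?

Yes

With Ashdor, Marlam is earned (B5).
With Irdzel and Marlam, Falmar is earned (B6).
With Falmar and Irdzel, Galren is earned (B8).
With Galren and Marlam, Talfen is earned (B4).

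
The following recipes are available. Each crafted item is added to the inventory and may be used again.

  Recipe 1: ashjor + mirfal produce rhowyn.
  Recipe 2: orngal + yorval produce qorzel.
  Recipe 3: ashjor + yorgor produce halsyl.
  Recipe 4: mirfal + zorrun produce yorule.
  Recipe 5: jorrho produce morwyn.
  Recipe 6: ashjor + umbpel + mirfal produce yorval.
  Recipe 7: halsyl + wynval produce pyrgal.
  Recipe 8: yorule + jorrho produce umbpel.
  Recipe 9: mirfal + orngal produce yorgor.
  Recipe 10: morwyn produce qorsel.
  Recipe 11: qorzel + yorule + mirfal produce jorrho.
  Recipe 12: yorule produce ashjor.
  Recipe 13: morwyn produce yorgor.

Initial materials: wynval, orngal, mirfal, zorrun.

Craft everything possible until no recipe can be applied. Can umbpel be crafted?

umbpel would need yorule and jorrho (Recipe 8), but jorrho is never obtained.

No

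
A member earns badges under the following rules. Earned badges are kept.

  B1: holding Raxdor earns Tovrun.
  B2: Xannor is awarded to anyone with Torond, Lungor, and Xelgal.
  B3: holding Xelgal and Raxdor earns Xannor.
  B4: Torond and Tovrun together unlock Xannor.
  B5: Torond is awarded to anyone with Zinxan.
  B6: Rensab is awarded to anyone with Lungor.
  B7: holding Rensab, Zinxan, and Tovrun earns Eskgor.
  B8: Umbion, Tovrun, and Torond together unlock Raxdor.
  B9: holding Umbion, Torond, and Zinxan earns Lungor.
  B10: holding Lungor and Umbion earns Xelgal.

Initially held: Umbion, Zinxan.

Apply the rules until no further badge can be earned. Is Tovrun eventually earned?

Tovrun would need Raxdor (B1), but Raxdor is never earned.

No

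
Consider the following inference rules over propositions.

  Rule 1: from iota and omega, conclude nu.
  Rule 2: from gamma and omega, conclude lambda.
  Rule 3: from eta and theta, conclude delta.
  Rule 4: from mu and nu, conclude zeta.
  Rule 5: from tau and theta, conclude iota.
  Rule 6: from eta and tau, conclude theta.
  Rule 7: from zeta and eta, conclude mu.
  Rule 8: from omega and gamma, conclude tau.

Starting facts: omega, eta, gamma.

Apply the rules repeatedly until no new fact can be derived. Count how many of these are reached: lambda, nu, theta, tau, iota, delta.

6

From gamma and omega, Rule 2 gives lambda.
omega and gamma hold, so tau follows (Rule 8).
From eta and tau, Rule 6 gives theta.
eta and theta hold, so delta follows (Rule 3).
From tau and theta, Rule 5 gives iota.
From iota and omega, Rule 1 gives nu.
lambda: reached.
nu: reached.
theta: reached.
tau: reached.
iota: reached.
delta: reached.
All 6 are reached.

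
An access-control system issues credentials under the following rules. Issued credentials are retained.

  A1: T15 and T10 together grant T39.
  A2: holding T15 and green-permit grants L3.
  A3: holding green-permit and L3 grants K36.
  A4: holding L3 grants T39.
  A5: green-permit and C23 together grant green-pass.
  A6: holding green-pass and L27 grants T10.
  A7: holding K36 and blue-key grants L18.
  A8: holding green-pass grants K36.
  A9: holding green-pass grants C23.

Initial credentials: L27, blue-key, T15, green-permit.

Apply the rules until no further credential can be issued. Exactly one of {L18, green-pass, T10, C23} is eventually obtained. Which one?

Holding T15 and green-permit grants L3 (A2).
Holding green-permit and L3 grants K36 (A3).
Holding K36 and blue-key grants L18 (A7).
green-pass would need green-permit and C23 (A5), but C23 is never granted. T10 would need green-pass and L27 (A6), but green-pass is never granted. C23 would need green-pass (A9), but green-pass is never granted.

L18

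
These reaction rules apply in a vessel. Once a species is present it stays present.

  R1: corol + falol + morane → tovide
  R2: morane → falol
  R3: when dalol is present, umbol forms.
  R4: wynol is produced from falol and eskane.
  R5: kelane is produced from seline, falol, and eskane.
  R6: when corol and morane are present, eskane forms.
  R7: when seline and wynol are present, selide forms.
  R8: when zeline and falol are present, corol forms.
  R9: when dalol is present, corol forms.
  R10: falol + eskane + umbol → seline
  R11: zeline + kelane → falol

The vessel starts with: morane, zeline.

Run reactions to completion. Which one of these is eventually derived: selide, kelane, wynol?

wynol

morane present → falol forms (R2).
zeline and falol present → corol forms (R8).
corol and morane present → eskane forms (R6).
falol and eskane present → wynol forms (R4).
selide would need seline and wynol (R7), but seline never forms. kelane would need seline, falol, and eskane (R5), but seline never forms.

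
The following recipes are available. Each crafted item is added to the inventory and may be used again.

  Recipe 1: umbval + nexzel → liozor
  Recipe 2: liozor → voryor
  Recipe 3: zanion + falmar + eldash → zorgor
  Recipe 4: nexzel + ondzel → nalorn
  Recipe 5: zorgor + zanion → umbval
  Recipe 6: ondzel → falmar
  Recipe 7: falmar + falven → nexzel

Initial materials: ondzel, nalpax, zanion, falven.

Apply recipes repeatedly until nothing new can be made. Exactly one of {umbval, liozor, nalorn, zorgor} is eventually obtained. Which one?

nalorn

ondzel → falmar (Recipe 6).
falmar + falven → nexzel (Recipe 7).
Using Recipe 4, nexzel and ondzel make nalorn.
zorgor would need zanion, falmar, and eldash (Recipe 3), but eldash is never obtained. umbval would need zorgor and zanion (Recipe 5), but zorgor is never obtained. liozor would need umbval and nexzel (Recipe 1), but umbval is never obtained.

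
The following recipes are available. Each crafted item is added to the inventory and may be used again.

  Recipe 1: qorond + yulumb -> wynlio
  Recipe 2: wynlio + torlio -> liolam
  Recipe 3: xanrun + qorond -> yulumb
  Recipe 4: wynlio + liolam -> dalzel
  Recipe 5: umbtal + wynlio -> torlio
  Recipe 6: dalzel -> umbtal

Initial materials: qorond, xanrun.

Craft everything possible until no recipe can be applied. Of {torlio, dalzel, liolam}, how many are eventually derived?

0

torlio would need umbtal and wynlio (Recipe 5), but umbtal is never obtained.
dalzel would need wynlio and liolam (Recipe 4), but liolam is never obtained.
liolam would need wynlio and torlio (Recipe 2), but torlio is never obtained.
None of the 3 are reached.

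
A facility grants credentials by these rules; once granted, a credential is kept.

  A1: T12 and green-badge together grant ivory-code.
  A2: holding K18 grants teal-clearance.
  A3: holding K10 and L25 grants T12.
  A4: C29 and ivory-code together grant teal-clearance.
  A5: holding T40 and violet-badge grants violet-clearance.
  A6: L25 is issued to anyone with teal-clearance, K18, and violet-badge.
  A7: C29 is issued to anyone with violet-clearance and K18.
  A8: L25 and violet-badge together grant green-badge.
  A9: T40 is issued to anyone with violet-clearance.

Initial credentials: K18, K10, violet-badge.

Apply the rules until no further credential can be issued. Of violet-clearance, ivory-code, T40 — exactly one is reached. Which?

Holding K18 grants teal-clearance (A2).
Holding teal-clearance, K18, and violet-badge grants L25 (A6).
Holding K10 and L25 grants T12 (A3).
Holding L25 and violet-badge grants green-badge (A8).
Holding T12 and green-badge grants ivory-code (A1).
T40 would need violet-clearance (A9), but violet-clearance is never granted. violet-clearance would need T40 and violet-badge (A5), but T40 is never granted.

ivory-code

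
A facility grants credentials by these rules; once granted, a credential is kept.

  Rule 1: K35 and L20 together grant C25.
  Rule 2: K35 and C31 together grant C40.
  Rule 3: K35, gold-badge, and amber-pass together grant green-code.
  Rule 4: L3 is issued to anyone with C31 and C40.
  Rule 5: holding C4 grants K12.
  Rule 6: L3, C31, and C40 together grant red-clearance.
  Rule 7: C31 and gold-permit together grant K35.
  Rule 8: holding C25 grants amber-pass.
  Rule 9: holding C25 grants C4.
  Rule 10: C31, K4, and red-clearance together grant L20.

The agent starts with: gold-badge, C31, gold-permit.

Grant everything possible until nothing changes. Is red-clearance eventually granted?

Holding C31 and gold-permit grants K35 (Rule 7).
Holding K35 and C31 grants C40 (Rule 2).
Holding C31 and C40 grants L3 (Rule 4).
Holding L3, C31, and C40 grants red-clearance (Rule 6).

Yes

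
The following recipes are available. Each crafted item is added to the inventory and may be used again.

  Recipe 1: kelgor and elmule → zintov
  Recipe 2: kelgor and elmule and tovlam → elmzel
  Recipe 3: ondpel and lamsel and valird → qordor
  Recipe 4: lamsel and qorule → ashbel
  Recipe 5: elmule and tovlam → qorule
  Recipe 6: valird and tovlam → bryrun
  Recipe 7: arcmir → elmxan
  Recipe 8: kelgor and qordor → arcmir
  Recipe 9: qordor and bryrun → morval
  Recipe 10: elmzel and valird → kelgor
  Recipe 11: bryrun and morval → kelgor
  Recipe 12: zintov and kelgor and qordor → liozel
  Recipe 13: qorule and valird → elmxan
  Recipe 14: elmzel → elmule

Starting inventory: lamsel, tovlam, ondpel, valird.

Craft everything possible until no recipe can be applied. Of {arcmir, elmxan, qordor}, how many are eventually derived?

3

ondpel and lamsel and valird → qordor (Recipe 3).
Using Recipe 6, valird and tovlam make bryrun.
qordor and bryrun → morval (Recipe 9).
bryrun and morval → kelgor (Recipe 11).
Using Recipe 8, kelgor and qordor make arcmir.
arcmir → elmxan (Recipe 7).
arcmir: reached.
elmxan: reached.
qordor: reached.
All 3 are reached.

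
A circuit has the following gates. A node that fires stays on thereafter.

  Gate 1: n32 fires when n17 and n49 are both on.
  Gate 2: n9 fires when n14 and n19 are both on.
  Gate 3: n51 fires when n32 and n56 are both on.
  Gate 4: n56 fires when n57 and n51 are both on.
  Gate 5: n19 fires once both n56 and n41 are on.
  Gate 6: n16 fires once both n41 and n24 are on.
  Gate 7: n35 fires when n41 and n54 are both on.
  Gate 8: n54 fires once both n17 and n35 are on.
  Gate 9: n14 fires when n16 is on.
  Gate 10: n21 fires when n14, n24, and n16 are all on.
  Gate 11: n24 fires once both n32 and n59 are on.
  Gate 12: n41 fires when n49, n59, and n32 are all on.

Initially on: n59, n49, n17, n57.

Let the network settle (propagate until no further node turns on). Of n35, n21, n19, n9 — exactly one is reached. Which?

n17 and n49 are on, so n32 fires (Gate 1).
Gate 12: n49, n59, and n32 on → n41 on.
Gate 11: n32 and n59 on → n24 on.
n41 and n24 are on, so n16 fires (Gate 6).
Gate 9: n16 on → n14 on.
Gate 10: n14, n24, and n16 on → n21 on.
n9 would need n14 and n19 (Gate 2), but n19 never turns on. n35 would need n41 and n54 (Gate 7), but n54 never turns on. n19 would need n56 and n41 (Gate 5), but n56 never turns on.

n21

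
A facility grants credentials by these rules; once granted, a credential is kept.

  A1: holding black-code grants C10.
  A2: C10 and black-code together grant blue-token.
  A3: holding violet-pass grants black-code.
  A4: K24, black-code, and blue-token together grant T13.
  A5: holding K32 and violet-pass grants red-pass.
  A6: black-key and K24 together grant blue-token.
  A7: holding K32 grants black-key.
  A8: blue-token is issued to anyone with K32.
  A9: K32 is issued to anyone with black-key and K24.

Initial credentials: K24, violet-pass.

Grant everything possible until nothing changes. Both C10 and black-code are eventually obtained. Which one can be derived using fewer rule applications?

black-code

black-code: Holding violet-pass grants black-code (A3). [1 rule application]
C10: Holding violet-pass grants black-code (A3). Holding black-code grants C10 (A1). [2 rule applications]
black-code needs fewer.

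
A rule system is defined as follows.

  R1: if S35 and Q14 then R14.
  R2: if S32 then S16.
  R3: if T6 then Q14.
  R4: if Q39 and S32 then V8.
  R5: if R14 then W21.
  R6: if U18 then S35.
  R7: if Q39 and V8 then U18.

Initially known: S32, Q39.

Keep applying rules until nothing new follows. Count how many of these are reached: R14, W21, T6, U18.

Q39 and S32 hold, so V8 follows (R4).
Q39 and V8 hold, so U18 follows (R7).
R14 would need S35 and Q14 (R1), but Q14 is never established.
W21 would need R14 (R5), but R14 is never established.
No rule produces T6, and it is not given.
U18: reached.
Reached: U18 — 1 of the 4.

1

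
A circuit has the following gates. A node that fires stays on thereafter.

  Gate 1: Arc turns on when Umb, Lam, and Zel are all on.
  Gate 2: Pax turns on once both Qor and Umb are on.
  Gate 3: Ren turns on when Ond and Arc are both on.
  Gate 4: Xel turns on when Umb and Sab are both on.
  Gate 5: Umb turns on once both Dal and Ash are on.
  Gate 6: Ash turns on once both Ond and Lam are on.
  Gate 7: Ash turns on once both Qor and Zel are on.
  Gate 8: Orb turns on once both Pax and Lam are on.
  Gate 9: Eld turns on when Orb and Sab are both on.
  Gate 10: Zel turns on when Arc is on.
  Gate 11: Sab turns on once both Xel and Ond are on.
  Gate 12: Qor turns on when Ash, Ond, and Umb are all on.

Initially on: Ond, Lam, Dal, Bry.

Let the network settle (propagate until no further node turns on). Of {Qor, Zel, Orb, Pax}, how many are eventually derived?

3

Gate 6: Ond and Lam on → Ash on.
Gate 5: Dal and Ash on → Umb on.
Gate 12: Ash, Ond, and Umb on → Qor on.
Gate 2: Qor and Umb on → Pax on.
Gate 8: Pax and Lam on → Orb on.
Qor: reached.
Zel would need Arc (Gate 10), but Arc never turns on.
Orb: reached.
Pax: reached.
Reached: Qor, Orb, and Pax — 3 of the 4.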